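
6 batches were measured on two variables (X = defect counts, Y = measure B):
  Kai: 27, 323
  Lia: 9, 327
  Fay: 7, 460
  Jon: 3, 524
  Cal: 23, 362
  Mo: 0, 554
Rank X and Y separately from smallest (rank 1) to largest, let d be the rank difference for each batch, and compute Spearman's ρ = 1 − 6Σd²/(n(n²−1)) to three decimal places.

Ranks of variable 1: 6, 4, 3, 2, 5, 1
Ranks of variable 2: 1, 2, 4, 5, 3, 6
d = r₁ − r₂: 5, 2, -1, -3, 2, -5
d²: 25, 4, 1, 9, 4, 25; Σd² = 68
ρ = 1 − 6·68/(6·35) = 1 − 408/210 = -0.943

-0.943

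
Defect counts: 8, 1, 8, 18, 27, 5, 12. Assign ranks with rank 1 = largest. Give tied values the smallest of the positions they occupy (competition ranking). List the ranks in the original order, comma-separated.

4, 7, 4, 2, 1, 6, 3

Sorted (descending): 27, 18, 12, 8, 8, 5, 1
The 2 values of 8 occupy positions 4–5 → each gets rank 4.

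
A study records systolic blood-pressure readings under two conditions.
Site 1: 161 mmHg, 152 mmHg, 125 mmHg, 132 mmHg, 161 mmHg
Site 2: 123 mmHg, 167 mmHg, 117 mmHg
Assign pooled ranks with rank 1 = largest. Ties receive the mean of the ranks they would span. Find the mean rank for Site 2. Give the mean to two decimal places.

Sorted (descending): 167, 161, 161, 152, 132, 125, 123, 117
The 2 values of 161 occupy positions 2–3 → average rank (2+3)/2 = 2.5.
Site 2 values → pooled ranks: 123→7, 167→1, 117→8
Mean rank = (7 + 1 + 8) / 3 = 5.33

5.33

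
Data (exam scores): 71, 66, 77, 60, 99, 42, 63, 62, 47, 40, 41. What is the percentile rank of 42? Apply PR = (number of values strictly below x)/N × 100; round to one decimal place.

N = 11.
Strictly below 42: 2. Equal to 42: 1.
PR = 2/11 × 100 = 18.2

18.2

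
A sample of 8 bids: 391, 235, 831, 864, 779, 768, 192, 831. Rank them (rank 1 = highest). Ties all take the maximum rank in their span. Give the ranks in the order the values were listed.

Sorted (descending): 864, 831, 831, 779, 768, 391, 235, 192
The 2 values of 831 occupy positions 2–3 → each gets rank 3.

6, 7, 3, 1, 4, 5, 8, 3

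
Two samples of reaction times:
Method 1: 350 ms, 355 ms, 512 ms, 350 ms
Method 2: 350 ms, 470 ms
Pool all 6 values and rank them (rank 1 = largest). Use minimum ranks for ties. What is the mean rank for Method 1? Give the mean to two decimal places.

3.00

Sorted (descending): 512, 470, 355, 350, 350, 350
The 3 values of 350 occupy positions 4–6 → each gets rank 4.
Method 1 values → pooled ranks: 350→4, 355→3, 512→1, 350→4
Mean rank = (4 + 3 + 1 + 4) / 4 = 3.00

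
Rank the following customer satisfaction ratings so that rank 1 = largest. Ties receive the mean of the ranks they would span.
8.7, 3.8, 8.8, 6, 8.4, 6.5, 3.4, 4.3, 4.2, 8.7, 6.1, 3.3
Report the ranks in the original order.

Sorted (descending): 8.8, 8.7, 8.7, 8.4, 6.5, 6.1, 6, 4.3, 4.2, 3.8, 3.4, 3.3
The 2 values of 8.7 occupy positions 2–3 → average rank (2+3)/2 = 2.5.

2.5, 10, 1, 7, 4, 5, 11, 8, 9, 2.5, 6, 12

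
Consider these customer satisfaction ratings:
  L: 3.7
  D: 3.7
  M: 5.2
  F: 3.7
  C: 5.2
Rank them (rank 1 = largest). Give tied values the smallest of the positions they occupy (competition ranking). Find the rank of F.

Sorted (descending): 5.2, 5.2, 3.7, 3.7, 3.7
The 2 values of 5.2 occupy positions 1–2 → each gets rank 1.
The 3 values of 3.7 occupy positions 3–5 → each gets rank 3.
F has value 3.7 → rank 3.

3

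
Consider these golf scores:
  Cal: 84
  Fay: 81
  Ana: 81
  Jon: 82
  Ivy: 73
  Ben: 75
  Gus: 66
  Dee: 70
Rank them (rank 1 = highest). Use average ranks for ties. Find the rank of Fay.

3.5

Sorted (descending): 84, 82, 81, 81, 75, 73, 70, 66
The 2 values of 81 occupy positions 3–4 → average rank (3+4)/2 = 3.5.
Fay has value 81 → rank 3.5.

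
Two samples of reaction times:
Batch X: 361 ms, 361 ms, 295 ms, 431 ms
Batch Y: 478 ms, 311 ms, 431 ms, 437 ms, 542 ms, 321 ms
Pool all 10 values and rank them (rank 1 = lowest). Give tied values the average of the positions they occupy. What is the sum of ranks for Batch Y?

38.5

Sorted (ascending): 295, 311, 321, 361, 361, 431, 431, 437, 478, 542
The 2 values of 361 occupy positions 4–5 → average rank (4+5)/2 = 4.5.
The 2 values of 431 occupy positions 6–7 → average rank (6+7)/2 = 6.5.
Batch Y values → pooled ranks: 478→9, 311→2, 431→6.5, 437→8, 542→10, 321→3
Rank sum = 9 + 2 + 6.5 + 8 + 10 + 3 = 38.5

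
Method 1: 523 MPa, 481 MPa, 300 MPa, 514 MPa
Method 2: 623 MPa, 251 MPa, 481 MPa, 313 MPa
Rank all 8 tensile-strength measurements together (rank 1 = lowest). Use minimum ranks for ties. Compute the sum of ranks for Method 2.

Sorted (ascending): 251, 300, 313, 481, 481, 514, 523, 623
The 2 values of 481 occupy positions 4–5 → each gets rank 4.
Method 2 values → pooled ranks: 623→8, 251→1, 481→4, 313→3
Rank sum = 8 + 1 + 4 + 3 = 16

16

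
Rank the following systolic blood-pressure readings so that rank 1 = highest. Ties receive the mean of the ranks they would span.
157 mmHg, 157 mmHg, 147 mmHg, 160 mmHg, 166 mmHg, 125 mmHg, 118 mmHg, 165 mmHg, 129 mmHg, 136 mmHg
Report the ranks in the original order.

4.5, 4.5, 6, 3, 1, 9, 10, 2, 8, 7

Sorted (descending): 166, 165, 160, 157, 157, 147, 136, 129, 125, 118
The 2 values of 157 occupy positions 4–5 → average rank (4+5)/2 = 4.5.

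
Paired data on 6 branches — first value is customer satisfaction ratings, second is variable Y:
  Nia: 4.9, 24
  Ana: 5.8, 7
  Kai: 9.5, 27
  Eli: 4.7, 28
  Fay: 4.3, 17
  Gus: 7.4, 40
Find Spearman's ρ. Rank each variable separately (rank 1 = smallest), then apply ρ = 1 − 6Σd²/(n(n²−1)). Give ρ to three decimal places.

Ranks of variable 1: 3, 4, 6, 2, 1, 5
Ranks of variable 2: 3, 1, 4, 5, 2, 6
d = r₁ − r₂: 0, 3, 2, -3, -1, -1
d²: 0, 9, 4, 9, 1, 1; Σd² = 24
ρ = 1 − 6·24/(6·35) = 1 − 144/210 = 0.314

0.314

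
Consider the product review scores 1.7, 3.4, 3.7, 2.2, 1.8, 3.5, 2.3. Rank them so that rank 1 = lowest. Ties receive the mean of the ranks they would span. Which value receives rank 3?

Sorted (ascending): 1.7, 1.8, 2.2, 2.3, 3.4, 3.5, 3.7
No ties — each value takes its position as its rank.
Rank 3 → value 2.2.

2.2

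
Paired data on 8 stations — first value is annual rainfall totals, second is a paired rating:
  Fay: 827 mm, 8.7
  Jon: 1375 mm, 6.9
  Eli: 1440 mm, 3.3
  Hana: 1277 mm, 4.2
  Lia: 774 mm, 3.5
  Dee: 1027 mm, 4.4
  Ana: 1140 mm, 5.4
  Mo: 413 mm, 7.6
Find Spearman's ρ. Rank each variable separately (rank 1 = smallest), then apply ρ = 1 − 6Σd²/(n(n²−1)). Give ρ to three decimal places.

-0.429

Ranks of variable 1: 3, 7, 8, 6, 2, 4, 5, 1
Ranks of variable 2: 8, 6, 1, 3, 2, 4, 5, 7
d = r₁ − r₂: -5, 1, 7, 3, 0, 0, 0, -6
d²: 25, 1, 49, 9, 0, 0, 0, 36; Σd² = 120
ρ = 1 − 6·120/(8·63) = 1 − 720/504 = -0.429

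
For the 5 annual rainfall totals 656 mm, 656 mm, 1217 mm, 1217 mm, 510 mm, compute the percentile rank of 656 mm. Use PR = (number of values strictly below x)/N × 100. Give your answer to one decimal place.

20.0

N = 5.
Strictly below 656: 1. Equal to 656: 2.
PR = 1/5 × 100 = 20.0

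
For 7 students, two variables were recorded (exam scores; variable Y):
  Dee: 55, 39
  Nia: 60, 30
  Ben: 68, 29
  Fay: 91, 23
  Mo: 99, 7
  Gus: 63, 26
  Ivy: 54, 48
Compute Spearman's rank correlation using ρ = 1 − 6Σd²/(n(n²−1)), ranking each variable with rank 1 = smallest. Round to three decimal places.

Ranks of variable 1: 2, 3, 5, 6, 7, 4, 1
Ranks of variable 2: 6, 5, 4, 2, 1, 3, 7
d = r₁ − r₂: -4, -2, 1, 4, 6, 1, -6
d²: 16, 4, 1, 16, 36, 1, 36; Σd² = 110
ρ = 1 − 6·110/(7·48) = 1 − 660/336 = -0.964

-0.964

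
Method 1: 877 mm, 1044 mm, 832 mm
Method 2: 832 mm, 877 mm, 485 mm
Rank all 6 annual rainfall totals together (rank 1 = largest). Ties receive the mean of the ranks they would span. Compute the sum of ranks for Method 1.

8

Sorted (descending): 1044, 877, 877, 832, 832, 485
The 2 values of 877 occupy positions 2–3 → average rank (2+3)/2 = 2.5.
The 2 values of 832 occupy positions 4–5 → average rank (4+5)/2 = 4.5.
Method 1 values → pooled ranks: 877→2.5, 1044→1, 832→4.5
Rank sum = 2.5 + 1 + 4.5 = 8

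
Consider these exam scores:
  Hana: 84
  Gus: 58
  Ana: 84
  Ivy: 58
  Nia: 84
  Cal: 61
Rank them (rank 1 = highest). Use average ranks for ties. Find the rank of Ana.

2

Sorted (descending): 84, 84, 84, 61, 58, 58
The 3 values of 84 occupy positions 1–3 → average rank 2.
The 2 values of 58 occupy positions 5–6 → average rank (5+6)/2 = 5.5.
Ana has value 84 → rank 2.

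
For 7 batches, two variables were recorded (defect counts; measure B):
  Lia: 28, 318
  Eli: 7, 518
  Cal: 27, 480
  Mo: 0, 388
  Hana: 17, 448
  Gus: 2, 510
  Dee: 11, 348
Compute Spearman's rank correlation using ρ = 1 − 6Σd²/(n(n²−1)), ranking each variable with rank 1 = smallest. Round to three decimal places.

-0.393

Ranks of variable 1: 7, 3, 6, 1, 5, 2, 4
Ranks of variable 2: 1, 7, 5, 3, 4, 6, 2
d = r₁ − r₂: 6, -4, 1, -2, 1, -4, 2
d²: 36, 16, 1, 4, 1, 16, 4; Σd² = 78
ρ = 1 − 6·78/(7·48) = 1 − 468/336 = -0.393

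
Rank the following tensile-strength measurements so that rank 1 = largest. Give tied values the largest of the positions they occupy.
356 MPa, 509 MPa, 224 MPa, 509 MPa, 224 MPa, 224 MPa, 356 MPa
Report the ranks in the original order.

Sorted (descending): 509, 509, 356, 356, 224, 224, 224
The 2 values of 509 occupy positions 1–2 → each gets rank 2.
The 2 values of 356 occupy positions 3–4 → each gets rank 4.
The 3 values of 224 occupy positions 5–7 → each gets rank 7.

4, 2, 7, 2, 7, 7, 4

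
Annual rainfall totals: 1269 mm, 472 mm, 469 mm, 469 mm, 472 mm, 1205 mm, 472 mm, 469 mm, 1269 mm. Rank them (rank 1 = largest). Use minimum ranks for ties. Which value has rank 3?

1205

Sorted (descending): 1269, 1269, 1205, 472, 472, 472, 469, 469, 469
The 2 values of 1269 occupy positions 1–2 → each gets rank 1.
The 3 values of 472 occupy positions 4–6 → each gets rank 4.
The 3 values of 469 occupy positions 7–9 → each gets rank 7.
Rank 3 → value 1205.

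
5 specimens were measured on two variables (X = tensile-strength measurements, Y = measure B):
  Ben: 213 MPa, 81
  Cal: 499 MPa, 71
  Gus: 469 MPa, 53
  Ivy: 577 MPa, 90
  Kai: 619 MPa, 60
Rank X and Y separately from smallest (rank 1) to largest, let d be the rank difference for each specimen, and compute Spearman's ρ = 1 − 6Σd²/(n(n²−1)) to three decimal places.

Ranks of variable 1: 1, 3, 2, 4, 5
Ranks of variable 2: 4, 3, 1, 5, 2
d = r₁ − r₂: -3, 0, 1, -1, 3
d²: 9, 0, 1, 1, 9; Σd² = 20
ρ = 1 − 6·20/(5·24) = 1 − 120/120 = 0.000

0.000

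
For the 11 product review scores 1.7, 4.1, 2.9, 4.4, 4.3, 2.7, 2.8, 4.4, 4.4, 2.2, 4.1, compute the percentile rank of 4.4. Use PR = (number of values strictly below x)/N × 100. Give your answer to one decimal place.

N = 11.
Strictly below 4.4: 8. Equal to 4.4: 3.
PR = 8/11 × 100 = 72.7

72.7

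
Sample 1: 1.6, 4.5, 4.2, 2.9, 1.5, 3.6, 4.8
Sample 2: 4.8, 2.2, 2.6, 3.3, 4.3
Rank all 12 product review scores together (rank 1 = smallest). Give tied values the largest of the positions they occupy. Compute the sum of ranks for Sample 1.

45

Sorted (ascending): 1.5, 1.6, 2.2, 2.6, 2.9, 3.3, 3.6, 4.2, 4.3, 4.5, 4.8, 4.8
The 2 values of 4.8 occupy positions 11–12 → each gets rank 12.
Sample 1 values → pooled ranks: 1.6→2, 4.5→10, 4.2→8, 2.9→5, 1.5→1, 3.6→7, 4.8→12
Rank sum = 2 + 10 + 8 + 5 + 1 + 7 + 12 = 45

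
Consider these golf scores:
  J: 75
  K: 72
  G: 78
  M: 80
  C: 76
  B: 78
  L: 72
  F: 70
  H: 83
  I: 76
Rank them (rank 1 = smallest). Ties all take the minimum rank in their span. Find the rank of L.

Sorted (ascending): 70, 72, 72, 75, 76, 76, 78, 78, 80, 83
The 2 values of 72 occupy positions 2–3 → each gets rank 2.
The 2 values of 76 occupy positions 5–6 → each gets rank 5.
The 2 values of 78 occupy positions 7–8 → each gets rank 7.
L has value 72 → rank 2.

2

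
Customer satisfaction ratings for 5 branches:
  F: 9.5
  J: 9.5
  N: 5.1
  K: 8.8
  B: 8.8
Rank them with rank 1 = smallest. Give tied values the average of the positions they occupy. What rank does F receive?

Sorted (ascending): 5.1, 8.8, 8.8, 9.5, 9.5
The 2 values of 8.8 occupy positions 2–3 → average rank (2+3)/2 = 2.5.
The 2 values of 9.5 occupy positions 4–5 → average rank (4+5)/2 = 4.5.
F has value 9.5 → rank 4.5.

4.5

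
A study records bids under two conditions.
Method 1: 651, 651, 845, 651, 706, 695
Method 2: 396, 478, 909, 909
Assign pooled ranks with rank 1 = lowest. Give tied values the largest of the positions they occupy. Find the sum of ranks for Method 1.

Sorted (ascending): 396, 478, 651, 651, 651, 695, 706, 845, 909, 909
The 3 values of 651 occupy positions 3–5 → each gets rank 5.
The 2 values of 909 occupy positions 9–10 → each gets rank 10.
Method 1 values → pooled ranks: 651→5, 651→5, 845→8, 651→5, 706→7, 695→6
Rank sum = 5 + 5 + 8 + 5 + 7 + 6 = 36

36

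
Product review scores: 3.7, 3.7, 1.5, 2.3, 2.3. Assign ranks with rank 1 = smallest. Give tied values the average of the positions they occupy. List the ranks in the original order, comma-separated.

4.5, 4.5, 1, 2.5, 2.5

Sorted (ascending): 1.5, 2.3, 2.3, 3.7, 3.7
The 2 values of 2.3 occupy positions 2–3 → average rank (2+3)/2 = 2.5.
The 2 values of 3.7 occupy positions 4–5 → average rank (4+5)/2 = 4.5.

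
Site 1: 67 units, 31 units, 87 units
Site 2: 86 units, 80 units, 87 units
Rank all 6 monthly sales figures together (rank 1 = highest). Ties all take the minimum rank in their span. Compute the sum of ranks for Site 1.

12

Sorted (descending): 87, 87, 86, 80, 67, 31
The 2 values of 87 occupy positions 1–2 → each gets rank 1.
Site 1 values → pooled ranks: 67→5, 31→6, 87→1
Rank sum = 5 + 6 + 1 = 12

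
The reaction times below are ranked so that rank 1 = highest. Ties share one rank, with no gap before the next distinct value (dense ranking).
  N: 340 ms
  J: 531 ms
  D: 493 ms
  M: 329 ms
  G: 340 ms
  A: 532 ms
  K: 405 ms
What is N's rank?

5

Sorted (descending): 532, 531, 493, 405, 340, 340, 329
The 2 values of 340 share dense rank 5.
Remaining distinct values take the next consecutive integers.
N has value 340 ms → rank 5.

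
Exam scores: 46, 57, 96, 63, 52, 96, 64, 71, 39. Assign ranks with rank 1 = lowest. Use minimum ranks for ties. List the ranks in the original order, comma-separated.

2, 4, 8, 5, 3, 8, 6, 7, 1

Sorted (ascending): 39, 46, 52, 57, 63, 64, 71, 96, 96
The 2 values of 96 occupy positions 8–9 → each gets rank 8.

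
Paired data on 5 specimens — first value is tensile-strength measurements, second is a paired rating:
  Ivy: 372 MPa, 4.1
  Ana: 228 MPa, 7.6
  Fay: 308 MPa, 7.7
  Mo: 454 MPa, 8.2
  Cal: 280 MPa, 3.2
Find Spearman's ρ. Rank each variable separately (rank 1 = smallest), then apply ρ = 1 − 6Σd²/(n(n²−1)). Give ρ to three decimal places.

0.500

Ranks of variable 1: 4, 1, 3, 5, 2
Ranks of variable 2: 2, 3, 4, 5, 1
d = r₁ − r₂: 2, -2, -1, 0, 1
d²: 4, 4, 1, 0, 1; Σd² = 10
ρ = 1 − 6·10/(5·24) = 1 − 60/120 = 0.500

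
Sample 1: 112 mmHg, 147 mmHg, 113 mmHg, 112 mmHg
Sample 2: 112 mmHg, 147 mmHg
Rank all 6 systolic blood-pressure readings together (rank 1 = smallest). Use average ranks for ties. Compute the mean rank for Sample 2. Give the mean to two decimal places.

Sorted (ascending): 112, 112, 112, 113, 147, 147
The 3 values of 112 occupy positions 1–3 → average rank 2.
The 2 values of 147 occupy positions 5–6 → average rank (5+6)/2 = 5.5.
Sample 2 values → pooled ranks: 112→2, 147→5.5
Mean rank = (2 + 5.5) / 2 = 3.75

3.75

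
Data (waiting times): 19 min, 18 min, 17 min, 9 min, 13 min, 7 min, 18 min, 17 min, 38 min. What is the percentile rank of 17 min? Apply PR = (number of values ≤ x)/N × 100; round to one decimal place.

55.6

N = 9.
Strictly below 17: 3. Equal to 17: 2.
PR = 5/9 × 100 = 55.6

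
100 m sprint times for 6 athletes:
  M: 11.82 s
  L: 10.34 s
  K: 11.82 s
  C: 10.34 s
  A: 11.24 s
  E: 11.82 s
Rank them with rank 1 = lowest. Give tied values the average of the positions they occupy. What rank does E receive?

Sorted (ascending): 10.34, 10.34, 11.24, 11.82, 11.82, 11.82
The 2 values of 10.34 occupy positions 1–2 → average rank (1+2)/2 = 1.5.
The 3 values of 11.82 occupy positions 4–6 → average rank 5.
E has value 11.82 s → rank 5.

5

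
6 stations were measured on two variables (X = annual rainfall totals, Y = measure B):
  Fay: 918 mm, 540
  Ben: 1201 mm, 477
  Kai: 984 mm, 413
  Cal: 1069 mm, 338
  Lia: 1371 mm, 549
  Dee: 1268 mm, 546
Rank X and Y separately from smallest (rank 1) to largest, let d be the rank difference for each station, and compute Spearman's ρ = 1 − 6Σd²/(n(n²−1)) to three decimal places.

0.600

Ranks of variable 1: 1, 4, 2, 3, 6, 5
Ranks of variable 2: 4, 3, 2, 1, 6, 5
d = r₁ − r₂: -3, 1, 0, 2, 0, 0
d²: 9, 1, 0, 4, 0, 0; Σd² = 14
ρ = 1 − 6·14/(6·35) = 1 − 84/210 = 0.600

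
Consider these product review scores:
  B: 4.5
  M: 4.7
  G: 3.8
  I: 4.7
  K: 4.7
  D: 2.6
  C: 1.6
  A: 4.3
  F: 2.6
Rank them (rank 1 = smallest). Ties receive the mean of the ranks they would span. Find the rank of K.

Sorted (ascending): 1.6, 2.6, 2.6, 3.8, 4.3, 4.5, 4.7, 4.7, 4.7
The 2 values of 2.6 occupy positions 2–3 → average rank (2+3)/2 = 2.5.
The 3 values of 4.7 occupy positions 7–9 → average rank 8.
K has value 4.7 → rank 8.

8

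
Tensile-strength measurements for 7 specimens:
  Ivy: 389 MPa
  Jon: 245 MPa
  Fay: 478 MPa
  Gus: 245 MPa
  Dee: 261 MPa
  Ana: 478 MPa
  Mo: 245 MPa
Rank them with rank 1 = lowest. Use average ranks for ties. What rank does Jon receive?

2

Sorted (ascending): 245, 245, 245, 261, 389, 478, 478
The 3 values of 245 occupy positions 1–3 → average rank 2.
The 2 values of 478 occupy positions 6–7 → average rank (6+7)/2 = 6.5.
Jon has value 245 MPa → rank 2.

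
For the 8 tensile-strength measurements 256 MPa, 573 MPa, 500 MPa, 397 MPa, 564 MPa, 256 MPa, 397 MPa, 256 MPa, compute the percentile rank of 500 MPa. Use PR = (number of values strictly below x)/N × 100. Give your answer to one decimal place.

N = 8.
Strictly below 500: 5. Equal to 500: 1.
PR = 5/8 × 100 = 62.5

62.5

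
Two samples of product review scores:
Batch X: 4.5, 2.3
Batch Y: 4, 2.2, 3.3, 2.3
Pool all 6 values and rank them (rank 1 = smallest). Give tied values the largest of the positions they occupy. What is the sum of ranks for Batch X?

9

Sorted (ascending): 2.2, 2.3, 2.3, 3.3, 4, 4.5
The 2 values of 2.3 occupy positions 2–3 → each gets rank 3.
Batch X values → pooled ranks: 4.5→6, 2.3→3
Rank sum = 6 + 3 = 9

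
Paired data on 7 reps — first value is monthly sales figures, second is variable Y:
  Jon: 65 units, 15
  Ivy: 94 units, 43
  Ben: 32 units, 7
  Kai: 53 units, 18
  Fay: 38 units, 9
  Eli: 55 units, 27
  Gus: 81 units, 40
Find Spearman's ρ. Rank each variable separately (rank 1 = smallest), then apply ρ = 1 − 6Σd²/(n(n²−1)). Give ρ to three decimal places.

Ranks of variable 1: 5, 7, 1, 3, 2, 4, 6
Ranks of variable 2: 3, 7, 1, 4, 2, 5, 6
d = r₁ − r₂: 2, 0, 0, -1, 0, -1, 0
d²: 4, 0, 0, 1, 0, 1, 0; Σd² = 6
ρ = 1 − 6·6/(7·48) = 1 − 36/336 = 0.893

0.893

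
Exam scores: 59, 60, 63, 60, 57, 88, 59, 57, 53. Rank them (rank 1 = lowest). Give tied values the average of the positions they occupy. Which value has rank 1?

53

Sorted (ascending): 53, 57, 57, 59, 59, 60, 60, 63, 88
The 2 values of 57 occupy positions 2–3 → average rank (2+3)/2 = 2.5.
The 2 values of 59 occupy positions 4–5 → average rank (4+5)/2 = 4.5.
The 2 values of 60 occupy positions 6–7 → average rank (6+7)/2 = 6.5.
Rank 1 → value 53.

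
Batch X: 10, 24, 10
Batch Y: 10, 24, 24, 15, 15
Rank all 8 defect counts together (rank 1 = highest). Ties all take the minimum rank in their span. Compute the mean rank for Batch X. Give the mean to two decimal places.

Sorted (descending): 24, 24, 24, 15, 15, 10, 10, 10
The 3 values of 24 occupy positions 1–3 → each gets rank 1.
The 2 values of 15 occupy positions 4–5 → each gets rank 4.
The 3 values of 10 occupy positions 6–8 → each gets rank 6.
Batch X values → pooled ranks: 10→6, 24→1, 10→6
Mean rank = (6 + 1 + 6) / 3 = 4.33

4.33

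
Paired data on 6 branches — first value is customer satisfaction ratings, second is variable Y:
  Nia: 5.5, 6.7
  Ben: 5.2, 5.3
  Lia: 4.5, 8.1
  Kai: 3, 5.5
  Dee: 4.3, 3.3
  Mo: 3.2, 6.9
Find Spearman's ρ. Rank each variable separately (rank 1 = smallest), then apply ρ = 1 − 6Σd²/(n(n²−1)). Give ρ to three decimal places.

0.029

Ranks of variable 1: 6, 5, 4, 1, 3, 2
Ranks of variable 2: 4, 2, 6, 3, 1, 5
d = r₁ − r₂: 2, 3, -2, -2, 2, -3
d²: 4, 9, 4, 4, 4, 9; Σd² = 34
ρ = 1 − 6·34/(6·35) = 1 − 204/210 = 0.029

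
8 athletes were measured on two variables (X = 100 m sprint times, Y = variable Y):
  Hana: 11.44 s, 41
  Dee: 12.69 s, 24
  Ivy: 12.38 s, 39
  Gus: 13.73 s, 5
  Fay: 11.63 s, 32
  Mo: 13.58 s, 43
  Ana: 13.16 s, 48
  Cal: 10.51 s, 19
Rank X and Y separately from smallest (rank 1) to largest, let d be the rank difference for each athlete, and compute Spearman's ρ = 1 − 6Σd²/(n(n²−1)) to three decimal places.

Ranks of variable 1: 2, 5, 4, 8, 3, 7, 6, 1
Ranks of variable 2: 6, 3, 5, 1, 4, 7, 8, 2
d = r₁ − r₂: -4, 2, -1, 7, -1, 0, -2, -1
d²: 16, 4, 1, 49, 1, 0, 4, 1; Σd² = 76
ρ = 1 − 6·76/(8·63) = 1 − 456/504 = 0.095

0.095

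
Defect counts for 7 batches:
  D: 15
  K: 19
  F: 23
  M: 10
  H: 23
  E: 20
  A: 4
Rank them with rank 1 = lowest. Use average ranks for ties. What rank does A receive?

Sorted (ascending): 4, 10, 15, 19, 20, 23, 23
The 2 values of 23 occupy positions 6–7 → average rank (6+7)/2 = 6.5.
A has value 4 → rank 1.

1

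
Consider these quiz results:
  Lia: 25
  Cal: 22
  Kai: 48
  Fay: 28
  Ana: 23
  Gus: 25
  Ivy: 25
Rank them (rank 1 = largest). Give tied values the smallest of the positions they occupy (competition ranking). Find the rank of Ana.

6

Sorted (descending): 48, 28, 25, 25, 25, 23, 22
The 3 values of 25 occupy positions 3–5 → each gets rank 3.
Ana has value 23 → rank 6.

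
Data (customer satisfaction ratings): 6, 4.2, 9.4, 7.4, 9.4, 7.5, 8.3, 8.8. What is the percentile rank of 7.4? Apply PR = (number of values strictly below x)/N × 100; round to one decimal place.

N = 8.
Strictly below 7.4: 2. Equal to 7.4: 1.
PR = 2/8 × 100 = 25.0

25.0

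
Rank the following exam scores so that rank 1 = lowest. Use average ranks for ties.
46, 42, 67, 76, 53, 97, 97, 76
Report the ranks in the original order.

2, 1, 4, 5.5, 3, 7.5, 7.5, 5.5

Sorted (ascending): 42, 46, 53, 67, 76, 76, 97, 97
The 2 values of 76 occupy positions 5–6 → average rank (5+6)/2 = 5.5.
The 2 values of 97 occupy positions 7–8 → average rank (7+8)/2 = 7.5.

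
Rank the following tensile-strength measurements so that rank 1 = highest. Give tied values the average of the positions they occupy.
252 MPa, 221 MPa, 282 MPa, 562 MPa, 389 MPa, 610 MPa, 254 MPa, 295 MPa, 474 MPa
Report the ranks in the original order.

8, 9, 6, 2, 4, 1, 7, 5, 3

Sorted (descending): 610, 562, 474, 389, 295, 282, 254, 252, 221
No ties — each value takes its position as its rank.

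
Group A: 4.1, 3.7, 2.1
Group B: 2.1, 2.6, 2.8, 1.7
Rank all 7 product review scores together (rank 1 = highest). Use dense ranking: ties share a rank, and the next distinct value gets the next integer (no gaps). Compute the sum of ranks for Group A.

8

Sorted (descending): 4.1, 3.7, 2.8, 2.6, 2.1, 2.1, 1.7
The 2 values of 2.1 share dense rank 5.
Remaining distinct values take the next consecutive integers.
Group A values → pooled ranks: 4.1→1, 3.7→2, 2.1→5
Rank sum = 1 + 2 + 5 = 8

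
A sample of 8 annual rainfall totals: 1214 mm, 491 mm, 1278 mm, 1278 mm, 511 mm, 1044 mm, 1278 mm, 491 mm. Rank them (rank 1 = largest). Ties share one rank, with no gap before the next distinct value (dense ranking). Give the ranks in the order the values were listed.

Sorted (descending): 1278, 1278, 1278, 1214, 1044, 511, 491, 491
The 3 values of 1278 share dense rank 1.
The 2 values of 491 share dense rank 5.
Remaining distinct values take the next consecutive integers.

2, 5, 1, 1, 4, 3, 1, 5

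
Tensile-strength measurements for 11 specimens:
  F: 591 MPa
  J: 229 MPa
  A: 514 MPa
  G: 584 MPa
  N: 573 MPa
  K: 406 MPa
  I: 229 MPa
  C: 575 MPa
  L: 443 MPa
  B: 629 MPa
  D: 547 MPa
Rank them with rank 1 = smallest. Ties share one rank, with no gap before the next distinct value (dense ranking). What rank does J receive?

1

Sorted (ascending): 229, 229, 406, 443, 514, 547, 573, 575, 584, 591, 629
The 2 values of 229 share dense rank 1.
Remaining distinct values take the next consecutive integers.
J has value 229 MPa → rank 1.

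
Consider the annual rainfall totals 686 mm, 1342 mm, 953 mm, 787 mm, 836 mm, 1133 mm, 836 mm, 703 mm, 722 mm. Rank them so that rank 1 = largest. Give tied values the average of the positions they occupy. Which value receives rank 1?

1342

Sorted (descending): 1342, 1133, 953, 836, 836, 787, 722, 703, 686
The 2 values of 836 occupy positions 4–5 → average rank (4+5)/2 = 4.5.
Rank 1 → value 1342.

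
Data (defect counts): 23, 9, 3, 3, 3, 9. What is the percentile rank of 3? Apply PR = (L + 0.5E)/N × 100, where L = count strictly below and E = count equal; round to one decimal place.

25.0

N = 6.
Strictly below 3: 0. Equal to 3: 3.
PR = (0 + 0.5·3)/6 × 100 = 25.0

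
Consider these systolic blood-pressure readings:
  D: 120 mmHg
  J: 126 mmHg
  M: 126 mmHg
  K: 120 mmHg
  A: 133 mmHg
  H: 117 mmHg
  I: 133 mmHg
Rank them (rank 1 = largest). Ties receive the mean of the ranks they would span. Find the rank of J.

Sorted (descending): 133, 133, 126, 126, 120, 120, 117
The 2 values of 133 occupy positions 1–2 → average rank (1+2)/2 = 1.5.
The 2 values of 126 occupy positions 3–4 → average rank (3+4)/2 = 3.5.
The 2 values of 120 occupy positions 5–6 → average rank (5+6)/2 = 5.5.
J has value 126 mmHg → rank 3.5.

3.5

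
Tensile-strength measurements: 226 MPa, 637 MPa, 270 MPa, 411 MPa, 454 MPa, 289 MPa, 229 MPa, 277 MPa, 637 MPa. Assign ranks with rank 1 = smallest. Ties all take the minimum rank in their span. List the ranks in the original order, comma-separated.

Sorted (ascending): 226, 229, 270, 277, 289, 411, 454, 637, 637
The 2 values of 637 occupy positions 8–9 → each gets rank 8.

1, 8, 3, 6, 7, 5, 2, 4, 8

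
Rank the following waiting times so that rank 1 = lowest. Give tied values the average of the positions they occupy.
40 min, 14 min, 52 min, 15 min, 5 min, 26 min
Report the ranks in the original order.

5, 2, 6, 3, 1, 4

Sorted (ascending): 5, 14, 15, 26, 40, 52
No ties — each value takes its position as its rank.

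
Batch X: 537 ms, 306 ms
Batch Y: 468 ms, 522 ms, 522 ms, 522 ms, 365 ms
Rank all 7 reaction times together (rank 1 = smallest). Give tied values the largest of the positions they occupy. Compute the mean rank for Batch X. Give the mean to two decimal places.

4.00

Sorted (ascending): 306, 365, 468, 522, 522, 522, 537
The 3 values of 522 occupy positions 4–6 → each gets rank 6.
Batch X values → pooled ranks: 537→7, 306→1
Mean rank = (7 + 1) / 2 = 4.00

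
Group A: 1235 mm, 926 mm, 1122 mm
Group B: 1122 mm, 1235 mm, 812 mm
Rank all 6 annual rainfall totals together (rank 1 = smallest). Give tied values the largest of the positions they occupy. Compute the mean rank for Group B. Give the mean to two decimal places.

Sorted (ascending): 812, 926, 1122, 1122, 1235, 1235
The 2 values of 1122 occupy positions 3–4 → each gets rank 4.
The 2 values of 1235 occupy positions 5–6 → each gets rank 6.
Group B values → pooled ranks: 1122→4, 1235→6, 812→1
Mean rank = (4 + 6 + 1) / 3 = 3.67

3.67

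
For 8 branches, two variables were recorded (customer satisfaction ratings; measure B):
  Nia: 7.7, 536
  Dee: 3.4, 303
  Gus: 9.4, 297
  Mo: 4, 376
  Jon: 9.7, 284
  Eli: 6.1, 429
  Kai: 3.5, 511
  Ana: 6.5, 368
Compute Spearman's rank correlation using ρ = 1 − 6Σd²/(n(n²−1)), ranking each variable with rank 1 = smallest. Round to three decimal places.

Ranks of variable 1: 6, 1, 7, 3, 8, 4, 2, 5
Ranks of variable 2: 8, 3, 2, 5, 1, 6, 7, 4
d = r₁ − r₂: -2, -2, 5, -2, 7, -2, -5, 1
d²: 4, 4, 25, 4, 49, 4, 25, 1; Σd² = 116
ρ = 1 − 6·116/(8·63) = 1 − 696/504 = -0.381

-0.381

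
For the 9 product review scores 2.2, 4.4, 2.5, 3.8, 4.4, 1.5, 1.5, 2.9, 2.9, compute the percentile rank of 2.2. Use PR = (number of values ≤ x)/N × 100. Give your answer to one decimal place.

33.3

N = 9.
Strictly below 2.2: 2. Equal to 2.2: 1.
PR = 3/9 × 100 = 33.3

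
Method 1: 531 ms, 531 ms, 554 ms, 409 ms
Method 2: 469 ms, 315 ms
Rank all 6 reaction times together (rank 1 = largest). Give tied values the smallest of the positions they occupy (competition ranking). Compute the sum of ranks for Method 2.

10

Sorted (descending): 554, 531, 531, 469, 409, 315
The 2 values of 531 occupy positions 2–3 → each gets rank 2.
Method 2 values → pooled ranks: 469→4, 315→6
Rank sum = 4 + 6 = 10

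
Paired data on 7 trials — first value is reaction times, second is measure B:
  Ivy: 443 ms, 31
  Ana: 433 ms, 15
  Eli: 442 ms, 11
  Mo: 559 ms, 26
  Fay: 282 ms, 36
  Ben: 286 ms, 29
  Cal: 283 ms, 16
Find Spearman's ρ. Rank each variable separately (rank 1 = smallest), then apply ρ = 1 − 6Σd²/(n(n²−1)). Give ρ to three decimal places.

Ranks of variable 1: 6, 4, 5, 7, 1, 3, 2
Ranks of variable 2: 6, 2, 1, 4, 7, 5, 3
d = r₁ − r₂: 0, 2, 4, 3, -6, -2, -1
d²: 0, 4, 16, 9, 36, 4, 1; Σd² = 70
ρ = 1 − 6·70/(7·48) = 1 − 420/336 = -0.250

-0.250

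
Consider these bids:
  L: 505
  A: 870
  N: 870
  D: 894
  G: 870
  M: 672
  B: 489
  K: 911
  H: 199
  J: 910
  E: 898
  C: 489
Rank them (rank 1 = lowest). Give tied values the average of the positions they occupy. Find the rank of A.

7

Sorted (ascending): 199, 489, 489, 505, 672, 870, 870, 870, 894, 898, 910, 911
The 2 values of 489 occupy positions 2–3 → average rank (2+3)/2 = 2.5.
The 3 values of 870 occupy positions 6–8 → average rank 7.
A has value 870 → rank 7.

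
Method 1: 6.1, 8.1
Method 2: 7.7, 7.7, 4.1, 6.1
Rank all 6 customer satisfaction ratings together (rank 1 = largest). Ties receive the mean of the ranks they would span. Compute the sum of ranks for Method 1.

Sorted (descending): 8.1, 7.7, 7.7, 6.1, 6.1, 4.1
The 2 values of 7.7 occupy positions 2–3 → average rank (2+3)/2 = 2.5.
The 2 values of 6.1 occupy positions 4–5 → average rank (4+5)/2 = 4.5.
Method 1 values → pooled ranks: 6.1→4.5, 8.1→1
Rank sum = 4.5 + 1 = 5.5

5.5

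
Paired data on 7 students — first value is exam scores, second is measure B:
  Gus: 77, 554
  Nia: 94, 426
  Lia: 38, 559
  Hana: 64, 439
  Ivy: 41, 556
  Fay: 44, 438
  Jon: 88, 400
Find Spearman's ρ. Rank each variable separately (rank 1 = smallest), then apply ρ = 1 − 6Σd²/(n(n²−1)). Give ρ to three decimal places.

-0.821

Ranks of variable 1: 5, 7, 1, 4, 2, 3, 6
Ranks of variable 2: 5, 2, 7, 4, 6, 3, 1
d = r₁ − r₂: 0, 5, -6, 0, -4, 0, 5
d²: 0, 25, 36, 0, 16, 0, 25; Σd² = 102
ρ = 1 − 6·102/(7·48) = 1 − 612/336 = -0.821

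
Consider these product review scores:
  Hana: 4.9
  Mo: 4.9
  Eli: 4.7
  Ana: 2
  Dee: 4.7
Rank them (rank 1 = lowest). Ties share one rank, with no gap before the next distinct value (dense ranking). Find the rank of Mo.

Sorted (ascending): 2, 4.7, 4.7, 4.9, 4.9
The 2 values of 4.7 share dense rank 2.
The 2 values of 4.9 share dense rank 3.
Remaining distinct values take the next consecutive integers.
Mo has value 4.9 → rank 3.

3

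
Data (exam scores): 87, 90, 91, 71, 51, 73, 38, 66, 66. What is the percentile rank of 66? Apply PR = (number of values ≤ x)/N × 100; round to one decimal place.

N = 9.
Strictly below 66: 2. Equal to 66: 2.
PR = 4/9 × 100 = 44.4

44.4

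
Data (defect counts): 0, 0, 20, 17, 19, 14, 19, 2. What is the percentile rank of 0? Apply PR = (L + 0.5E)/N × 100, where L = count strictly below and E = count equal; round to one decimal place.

N = 8.
Strictly below 0: 0. Equal to 0: 2.
PR = (0 + 0.5·2)/8 × 100 = 12.5

12.5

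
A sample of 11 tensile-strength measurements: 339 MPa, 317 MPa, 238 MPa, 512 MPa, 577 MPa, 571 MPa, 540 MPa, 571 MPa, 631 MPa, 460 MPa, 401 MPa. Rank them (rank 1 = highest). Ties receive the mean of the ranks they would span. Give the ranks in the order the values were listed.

9, 10, 11, 6, 2, 3.5, 5, 3.5, 1, 7, 8

Sorted (descending): 631, 577, 571, 571, 540, 512, 460, 401, 339, 317, 238
The 2 values of 571 occupy positions 3–4 → average rank (3+4)/2 = 3.5.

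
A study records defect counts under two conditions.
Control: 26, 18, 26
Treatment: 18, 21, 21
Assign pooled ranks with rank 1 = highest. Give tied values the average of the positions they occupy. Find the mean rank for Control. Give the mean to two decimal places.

2.83

Sorted (descending): 26, 26, 21, 21, 18, 18
The 2 values of 26 occupy positions 1–2 → average rank (1+2)/2 = 1.5.
The 2 values of 21 occupy positions 3–4 → average rank (3+4)/2 = 3.5.
The 2 values of 18 occupy positions 5–6 → average rank (5+6)/2 = 5.5.
Control values → pooled ranks: 26→1.5, 18→5.5, 26→1.5
Mean rank = (1.5 + 5.5 + 1.5) / 3 = 2.83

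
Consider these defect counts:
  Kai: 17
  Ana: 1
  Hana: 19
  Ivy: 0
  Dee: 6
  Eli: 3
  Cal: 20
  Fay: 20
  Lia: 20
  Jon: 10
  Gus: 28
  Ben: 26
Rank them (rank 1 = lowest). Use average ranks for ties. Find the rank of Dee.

Sorted (ascending): 0, 1, 3, 6, 10, 17, 19, 20, 20, 20, 26, 28
The 3 values of 20 occupy positions 8–10 → average rank 9.
Dee has value 6 → rank 4.

4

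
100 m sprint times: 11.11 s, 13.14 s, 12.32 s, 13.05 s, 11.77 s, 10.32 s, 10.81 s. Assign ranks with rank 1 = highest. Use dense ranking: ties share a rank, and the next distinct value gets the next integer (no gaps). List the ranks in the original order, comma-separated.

5, 1, 3, 2, 4, 7, 6

Sorted (descending): 13.14, 13.05, 12.32, 11.77, 11.11, 10.81, 10.32
No ties — each value takes its position as its rank.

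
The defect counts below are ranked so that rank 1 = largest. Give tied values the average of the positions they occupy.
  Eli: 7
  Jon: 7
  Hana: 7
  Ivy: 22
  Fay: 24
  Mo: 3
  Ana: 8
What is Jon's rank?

Sorted (descending): 24, 22, 8, 7, 7, 7, 3
The 3 values of 7 occupy positions 4–6 → average rank 5.
Jon has value 7 → rank 5.

5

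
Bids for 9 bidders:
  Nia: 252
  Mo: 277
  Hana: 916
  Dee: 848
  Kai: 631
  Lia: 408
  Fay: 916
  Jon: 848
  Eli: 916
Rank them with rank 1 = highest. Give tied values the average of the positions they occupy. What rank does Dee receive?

Sorted (descending): 916, 916, 916, 848, 848, 631, 408, 277, 252
The 3 values of 916 occupy positions 1–3 → average rank 2.
The 2 values of 848 occupy positions 4–5 → average rank (4+5)/2 = 4.5.
Dee has value 848 → rank 4.5.

4.5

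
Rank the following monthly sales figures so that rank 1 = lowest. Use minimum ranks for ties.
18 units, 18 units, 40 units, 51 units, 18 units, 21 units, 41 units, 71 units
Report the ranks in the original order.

1, 1, 5, 7, 1, 4, 6, 8

Sorted (ascending): 18, 18, 18, 21, 40, 41, 51, 71
The 3 values of 18 occupy positions 1–3 → each gets rank 1.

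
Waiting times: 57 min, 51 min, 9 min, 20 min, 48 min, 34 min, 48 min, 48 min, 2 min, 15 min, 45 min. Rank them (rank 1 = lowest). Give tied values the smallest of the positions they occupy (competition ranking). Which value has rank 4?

Sorted (ascending): 2, 9, 15, 20, 34, 45, 48, 48, 48, 51, 57
The 3 values of 48 occupy positions 7–9 → each gets rank 7.
Rank 4 → value 20.

20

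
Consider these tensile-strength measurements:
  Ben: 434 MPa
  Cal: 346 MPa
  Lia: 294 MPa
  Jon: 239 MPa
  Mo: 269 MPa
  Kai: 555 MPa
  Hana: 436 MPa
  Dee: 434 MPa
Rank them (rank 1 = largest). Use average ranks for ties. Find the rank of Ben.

Sorted (descending): 555, 436, 434, 434, 346, 294, 269, 239
The 2 values of 434 occupy positions 3–4 → average rank (3+4)/2 = 3.5.
Ben has value 434 MPa → rank 3.5.

3.5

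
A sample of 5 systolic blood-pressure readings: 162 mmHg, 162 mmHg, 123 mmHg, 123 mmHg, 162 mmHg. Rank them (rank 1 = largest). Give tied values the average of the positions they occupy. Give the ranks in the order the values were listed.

Sorted (descending): 162, 162, 162, 123, 123
The 3 values of 162 occupy positions 1–3 → average rank 2.
The 2 values of 123 occupy positions 4–5 → average rank (4+5)/2 = 4.5.

2, 2, 4.5, 4.5, 2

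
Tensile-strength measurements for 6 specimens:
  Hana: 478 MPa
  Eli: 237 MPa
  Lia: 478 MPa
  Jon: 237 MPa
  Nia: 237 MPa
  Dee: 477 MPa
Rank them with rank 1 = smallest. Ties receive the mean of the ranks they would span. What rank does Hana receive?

Sorted (ascending): 237, 237, 237, 477, 478, 478
The 3 values of 237 occupy positions 1–3 → average rank 2.
The 2 values of 478 occupy positions 5–6 → average rank (5+6)/2 = 5.5.
Hana has value 478 MPa → rank 5.5.

5.5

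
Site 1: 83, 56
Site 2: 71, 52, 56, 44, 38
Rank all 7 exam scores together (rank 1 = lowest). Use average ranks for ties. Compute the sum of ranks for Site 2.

Sorted (ascending): 38, 44, 52, 56, 56, 71, 83
The 2 values of 56 occupy positions 4–5 → average rank (4+5)/2 = 4.5.
Site 2 values → pooled ranks: 71→6, 52→3, 56→4.5, 44→2, 38→1
Rank sum = 6 + 3 + 4.5 + 2 + 1 = 16.5

16.5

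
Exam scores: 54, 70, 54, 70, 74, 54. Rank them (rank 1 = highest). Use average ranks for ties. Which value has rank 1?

Sorted (descending): 74, 70, 70, 54, 54, 54
The 2 values of 70 occupy positions 2–3 → average rank (2+3)/2 = 2.5.
The 3 values of 54 occupy positions 4–6 → average rank 5.
Rank 1 → value 74.

74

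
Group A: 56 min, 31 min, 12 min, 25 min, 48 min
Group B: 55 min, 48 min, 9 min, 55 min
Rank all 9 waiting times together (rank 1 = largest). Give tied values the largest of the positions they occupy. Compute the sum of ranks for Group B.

20

Sorted (descending): 56, 55, 55, 48, 48, 31, 25, 12, 9
The 2 values of 55 occupy positions 2–3 → each gets rank 3.
The 2 values of 48 occupy positions 4–5 → each gets rank 5.
Group B values → pooled ranks: 55→3, 48→5, 9→9, 55→3
Rank sum = 3 + 5 + 9 + 3 = 20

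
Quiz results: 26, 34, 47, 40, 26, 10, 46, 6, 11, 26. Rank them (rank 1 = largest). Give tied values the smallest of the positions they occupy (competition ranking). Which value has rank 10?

Sorted (descending): 47, 46, 40, 34, 26, 26, 26, 11, 10, 6
The 3 values of 26 occupy positions 5–7 → each gets rank 5.
Rank 10 → value 6.

6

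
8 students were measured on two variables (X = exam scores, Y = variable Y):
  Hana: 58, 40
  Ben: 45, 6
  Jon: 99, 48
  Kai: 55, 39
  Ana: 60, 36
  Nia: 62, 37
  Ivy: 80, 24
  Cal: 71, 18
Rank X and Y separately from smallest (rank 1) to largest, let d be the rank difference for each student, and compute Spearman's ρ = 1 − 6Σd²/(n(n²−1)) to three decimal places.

Ranks of variable 1: 3, 1, 8, 2, 4, 5, 7, 6
Ranks of variable 2: 7, 1, 8, 6, 4, 5, 3, 2
d = r₁ − r₂: -4, 0, 0, -4, 0, 0, 4, 4
d²: 16, 0, 0, 16, 0, 0, 16, 16; Σd² = 64
ρ = 1 − 6·64/(8·63) = 1 − 384/504 = 0.238

0.238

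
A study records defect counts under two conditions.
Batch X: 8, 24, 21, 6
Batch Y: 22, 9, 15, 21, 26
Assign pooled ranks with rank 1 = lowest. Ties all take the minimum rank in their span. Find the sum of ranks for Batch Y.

28

Sorted (ascending): 6, 8, 9, 15, 21, 21, 22, 24, 26
The 2 values of 21 occupy positions 5–6 → each gets rank 5.
Batch Y values → pooled ranks: 22→7, 9→3, 15→4, 21→5, 26→9
Rank sum = 7 + 3 + 4 + 5 + 9 = 28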